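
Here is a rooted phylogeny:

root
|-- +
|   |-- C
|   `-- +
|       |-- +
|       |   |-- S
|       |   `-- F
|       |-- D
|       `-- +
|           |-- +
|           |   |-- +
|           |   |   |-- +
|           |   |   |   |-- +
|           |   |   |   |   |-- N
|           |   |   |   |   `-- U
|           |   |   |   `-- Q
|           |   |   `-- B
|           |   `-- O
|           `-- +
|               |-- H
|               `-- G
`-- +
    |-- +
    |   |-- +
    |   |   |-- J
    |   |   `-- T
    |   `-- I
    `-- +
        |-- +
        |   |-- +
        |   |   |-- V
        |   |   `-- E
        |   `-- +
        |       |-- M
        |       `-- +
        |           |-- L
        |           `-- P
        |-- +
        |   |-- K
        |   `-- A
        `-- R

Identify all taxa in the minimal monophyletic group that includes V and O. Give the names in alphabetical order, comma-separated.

Tracing V: it sits inside (V,E).
Tracing O: it sits inside ((((N,U),Q),B),O).
The smallest clade enclosing both is the whole tree (their MRCA is the root), so the answer is all 22 tips in alphabetical order.

A, B, C, D, E, F, G, H, I, J, K, L, M, N, O, P, Q, R, S, T, U, V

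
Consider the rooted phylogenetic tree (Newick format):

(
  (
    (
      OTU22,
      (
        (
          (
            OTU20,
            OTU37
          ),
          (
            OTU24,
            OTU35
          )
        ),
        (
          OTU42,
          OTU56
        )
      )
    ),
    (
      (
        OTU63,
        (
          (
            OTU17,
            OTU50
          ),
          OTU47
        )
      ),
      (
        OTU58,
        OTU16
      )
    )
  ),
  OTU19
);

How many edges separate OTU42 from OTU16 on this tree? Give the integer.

The MRCA of OTU42 and OTU16 is the node subtending ((OTU22,(((OTU20,OTU37),(OTU24,OTU35)),(OTU42,OTU56))),((OTU63,((OTU17,OTU50),OTU47)),(OTU58,OTU16))).
From OTU42 up to that node: 4 branches. From OTU16 up to the same node: 3 branches. Total: 4 + 3 = 7.

7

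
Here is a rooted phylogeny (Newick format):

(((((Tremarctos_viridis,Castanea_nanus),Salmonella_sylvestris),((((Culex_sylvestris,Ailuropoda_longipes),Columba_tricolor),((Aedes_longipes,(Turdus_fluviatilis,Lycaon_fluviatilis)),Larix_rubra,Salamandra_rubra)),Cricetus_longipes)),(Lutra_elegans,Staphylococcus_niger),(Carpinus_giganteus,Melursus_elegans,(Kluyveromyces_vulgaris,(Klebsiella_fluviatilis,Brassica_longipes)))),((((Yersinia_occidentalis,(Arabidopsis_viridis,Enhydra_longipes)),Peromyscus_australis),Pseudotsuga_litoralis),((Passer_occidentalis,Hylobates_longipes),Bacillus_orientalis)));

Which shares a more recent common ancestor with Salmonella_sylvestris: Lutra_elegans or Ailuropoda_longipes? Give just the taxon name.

The MRCA of Salmonella_sylvestris and Ailuropoda_longipes subtends (((Tremarctos_viridis,Castanea_nanus),Salmonella_sylvestris),((((Culex_sylvestris,Ailuropoda_longipes),Columba_tricolor),((Aedes_longipes,(Turdus_fluviatilis,Lycaon_fluviatilis)),Larix_rubra,Salamandra_rubra)),Cricetus_longipes)) (12 taxa).
The MRCA of Salmonella_sylvestris and Lutra_elegans subtends ((((Tremarctos_viridis,Castanea_nanus),Salmonella_sylvestris),((((Culex_sylvestris,Ailuropoda_longipes),Columba_tricolor),((Aedes_longipes,(Turdus_fluviatilis,Lycaon_fluviatilis)),Larix_rubra,Salamandra_rubra)),Cricetus_longipes)),(Lutra_elegans,Staphylococcus_niger),(Carpinus_giganteus,Melursus_elegans,(Kluyveromyces_vulgaris,(Klebsiella_fluviatilis,Brassica_longipes)))) (19 taxa).
The first is nested inside the second, so Salmonella_sylvestris shares a more recent common ancestor with Ailuropoda_longipes.

Ailuropoda_longipes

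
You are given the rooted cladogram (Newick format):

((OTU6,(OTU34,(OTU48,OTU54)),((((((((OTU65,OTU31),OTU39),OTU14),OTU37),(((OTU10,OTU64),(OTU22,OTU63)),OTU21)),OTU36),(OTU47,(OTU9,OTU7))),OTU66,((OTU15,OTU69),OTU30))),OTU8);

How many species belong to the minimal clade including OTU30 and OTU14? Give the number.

18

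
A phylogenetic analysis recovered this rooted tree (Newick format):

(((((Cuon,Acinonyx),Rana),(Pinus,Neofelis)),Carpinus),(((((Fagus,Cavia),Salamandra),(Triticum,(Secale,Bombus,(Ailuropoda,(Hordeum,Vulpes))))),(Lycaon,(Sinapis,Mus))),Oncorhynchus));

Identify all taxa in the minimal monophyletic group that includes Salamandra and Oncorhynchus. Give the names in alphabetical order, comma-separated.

Ailuropoda, Bombus, Cavia, Fagus, Hordeum, Lycaon, Mus, Oncorhynchus, Salamandra, Secale, Sinapis, Triticum, Vulpes

Tracing Salamandra: it sits inside ((Fagus,Cavia),Salamandra).
Tracing Oncorhynchus: it sits inside (((((Fagus,Cavia),Salamandra),(Triticum,(Secale,Bombus,(Ailuropoda,(Hordeum,Vulpes))))),(Lycaon,(Sinapis,Mus))),Oncorhynchus).
The smallest clade enclosing both is (((((Fagus,Cavia),Salamandra),(Triticum,(Secale,Bombus,(Ailuropoda,(Hordeum,Vulpes))))),(Lycaon,(Sinapis,Mus))),Oncorhynchus); the answer is its 13 terminal taxa in alphabetical order.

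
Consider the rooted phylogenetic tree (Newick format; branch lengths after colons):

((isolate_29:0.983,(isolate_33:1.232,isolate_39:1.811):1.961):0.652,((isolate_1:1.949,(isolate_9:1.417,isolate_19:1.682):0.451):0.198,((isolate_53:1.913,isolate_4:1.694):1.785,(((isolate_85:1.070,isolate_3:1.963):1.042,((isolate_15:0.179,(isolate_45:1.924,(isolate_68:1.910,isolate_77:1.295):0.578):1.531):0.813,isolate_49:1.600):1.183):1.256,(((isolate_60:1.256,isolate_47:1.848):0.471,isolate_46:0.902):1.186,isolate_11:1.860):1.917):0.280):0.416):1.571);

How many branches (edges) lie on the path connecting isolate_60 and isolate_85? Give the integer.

The MRCA of isolate_60 and isolate_85 is the node subtending (((isolate_85,isolate_3),((isolate_15,(isolate_45,(isolate_68,isolate_77))),isolate_49)),(((isolate_60,isolate_47),isolate_46),isolate_11)).
From isolate_60 up to that node: 4 branches. From isolate_85 up to the same node: 3 branches. Total: 4 + 3 = 7.

7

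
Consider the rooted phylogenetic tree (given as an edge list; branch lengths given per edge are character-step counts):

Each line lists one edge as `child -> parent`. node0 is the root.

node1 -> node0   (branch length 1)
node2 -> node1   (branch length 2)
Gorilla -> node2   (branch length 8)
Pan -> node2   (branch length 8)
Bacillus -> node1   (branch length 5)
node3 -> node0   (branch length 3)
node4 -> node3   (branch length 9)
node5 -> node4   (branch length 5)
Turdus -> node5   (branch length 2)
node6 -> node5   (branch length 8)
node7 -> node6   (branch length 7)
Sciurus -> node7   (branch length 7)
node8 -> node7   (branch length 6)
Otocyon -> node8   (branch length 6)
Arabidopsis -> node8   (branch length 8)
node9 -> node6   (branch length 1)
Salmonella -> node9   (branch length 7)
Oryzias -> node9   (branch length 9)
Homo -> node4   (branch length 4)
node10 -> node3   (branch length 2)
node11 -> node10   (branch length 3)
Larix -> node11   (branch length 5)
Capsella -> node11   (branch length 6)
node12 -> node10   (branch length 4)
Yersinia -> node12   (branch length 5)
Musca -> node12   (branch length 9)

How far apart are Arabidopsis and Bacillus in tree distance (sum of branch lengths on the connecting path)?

52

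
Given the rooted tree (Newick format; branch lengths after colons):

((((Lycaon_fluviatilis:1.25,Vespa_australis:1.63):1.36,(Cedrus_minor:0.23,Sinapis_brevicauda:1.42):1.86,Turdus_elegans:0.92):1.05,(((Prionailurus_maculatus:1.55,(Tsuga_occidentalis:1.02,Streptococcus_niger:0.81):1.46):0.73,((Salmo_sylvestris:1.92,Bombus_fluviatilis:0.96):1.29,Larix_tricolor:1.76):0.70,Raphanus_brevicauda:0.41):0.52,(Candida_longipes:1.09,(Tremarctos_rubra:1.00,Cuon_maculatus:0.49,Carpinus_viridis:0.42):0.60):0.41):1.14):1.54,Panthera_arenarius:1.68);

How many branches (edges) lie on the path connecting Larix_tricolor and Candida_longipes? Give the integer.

5

The MRCA of Larix_tricolor and Candida_longipes is the node subtending (((Prionailurus_maculatus,(Tsuga_occidentalis,Streptococcus_niger)),((Salmo_sylvestris,Bombus_fluviatilis),Larix_tricolor),Raphanus_brevicauda),(Candida_longipes,(Tremarctos_rubra,Cuon_maculatus,Carpinus_viridis))).
From Larix_tricolor up to that node: 3 branches. From Candida_longipes up to the same node: 2 branches. Total: 3 + 2 = 5.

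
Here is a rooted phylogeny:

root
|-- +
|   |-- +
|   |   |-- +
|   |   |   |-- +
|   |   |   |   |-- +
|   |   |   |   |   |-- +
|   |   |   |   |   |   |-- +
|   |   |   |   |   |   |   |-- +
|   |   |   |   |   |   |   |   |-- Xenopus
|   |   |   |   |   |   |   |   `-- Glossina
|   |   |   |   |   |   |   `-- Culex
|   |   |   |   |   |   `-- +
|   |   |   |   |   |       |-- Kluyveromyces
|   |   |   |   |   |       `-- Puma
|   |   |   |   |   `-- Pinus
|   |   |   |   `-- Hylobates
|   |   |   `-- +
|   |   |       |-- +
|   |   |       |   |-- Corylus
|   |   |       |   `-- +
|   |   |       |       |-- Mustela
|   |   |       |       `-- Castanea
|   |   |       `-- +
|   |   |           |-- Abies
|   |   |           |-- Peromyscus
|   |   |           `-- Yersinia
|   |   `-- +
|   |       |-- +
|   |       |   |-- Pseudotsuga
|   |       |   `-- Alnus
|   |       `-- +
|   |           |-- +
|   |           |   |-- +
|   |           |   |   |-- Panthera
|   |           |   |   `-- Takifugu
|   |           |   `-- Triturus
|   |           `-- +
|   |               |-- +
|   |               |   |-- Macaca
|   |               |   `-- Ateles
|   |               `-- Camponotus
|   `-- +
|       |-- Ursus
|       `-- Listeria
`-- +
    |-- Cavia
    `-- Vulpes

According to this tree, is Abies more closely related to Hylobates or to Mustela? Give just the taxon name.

Mustela

The MRCA of Abies and Mustela subtends ((Corylus,(Mustela,Castanea)),(Abies,Peromyscus,Yersinia)) (6 taxa).
The MRCA of Abies and Hylobates subtends ((((((Xenopus,Glossina),Culex),(Kluyveromyces,Puma)),Pinus),Hylobates),((Corylus,(Mustela,Castanea)),(Abies,Peromyscus,Yersinia))) (13 taxa).
The first is nested inside the second, so Abies shares a more recent common ancestor with Mustela.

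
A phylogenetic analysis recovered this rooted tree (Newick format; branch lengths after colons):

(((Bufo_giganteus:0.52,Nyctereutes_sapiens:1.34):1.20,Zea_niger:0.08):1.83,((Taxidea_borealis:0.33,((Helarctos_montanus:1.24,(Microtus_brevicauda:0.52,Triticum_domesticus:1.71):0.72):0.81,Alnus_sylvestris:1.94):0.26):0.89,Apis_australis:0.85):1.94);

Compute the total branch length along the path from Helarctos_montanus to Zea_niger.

7.05

The path runs Helarctos_montanus → … → MRCA → … → Zea_niger; the MRCA is the root of the tree.
Branch lengths along that path: 1.24 + 0.81 + 0.26 + 0.89 + 1.94 + 1.83 + 0.08 = 7.05.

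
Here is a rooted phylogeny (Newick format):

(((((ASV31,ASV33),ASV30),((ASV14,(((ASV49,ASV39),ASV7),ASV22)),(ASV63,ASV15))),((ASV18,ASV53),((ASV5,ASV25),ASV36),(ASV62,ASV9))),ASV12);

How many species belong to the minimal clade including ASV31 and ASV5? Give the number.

17

The MRCA of ASV31 and ASV5 is the node subtending ((((ASV31,ASV33),ASV30),((ASV14,(((ASV49,ASV39),ASV7),ASV22)),(ASV63,ASV15))),((ASV18,ASV53),((ASV5,ASV25),ASV36),(ASV62,ASV9))).
That clade contains 17 terminal taxa: ASV14, ASV15, ASV18, ASV22, ASV25, ASV30, ASV31, ASV33, ASV36, ASV39, ASV49, ASV5, ASV53, ASV62, ASV63, ASV7, ASV9.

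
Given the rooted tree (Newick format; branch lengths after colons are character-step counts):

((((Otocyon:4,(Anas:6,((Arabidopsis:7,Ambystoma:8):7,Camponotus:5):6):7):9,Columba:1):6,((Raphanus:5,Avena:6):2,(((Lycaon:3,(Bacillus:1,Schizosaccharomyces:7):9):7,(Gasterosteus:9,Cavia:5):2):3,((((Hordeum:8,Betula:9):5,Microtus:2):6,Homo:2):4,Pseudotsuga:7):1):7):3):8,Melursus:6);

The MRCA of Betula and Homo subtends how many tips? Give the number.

The MRCA of Betula and Homo is the node subtending (((Hordeum,Betula),Microtus),Homo).
That clade contains 4 terminal taxa: Betula, Homo, Hordeum, Microtus.

4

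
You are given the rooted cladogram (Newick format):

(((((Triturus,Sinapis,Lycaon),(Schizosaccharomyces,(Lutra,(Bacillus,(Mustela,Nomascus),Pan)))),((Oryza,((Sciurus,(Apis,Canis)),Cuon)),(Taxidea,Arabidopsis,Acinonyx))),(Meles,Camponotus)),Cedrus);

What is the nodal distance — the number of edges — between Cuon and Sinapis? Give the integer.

7

The MRCA of Cuon and Sinapis is the node subtending (((Triturus,Sinapis,Lycaon),(Schizosaccharomyces,(Lutra,(Bacillus,(Mustela,Nomascus),Pan)))),((Oryza,((Sciurus,(Apis,Canis)),Cuon)),(Taxidea,Arabidopsis,Acinonyx))).
From Cuon up to that node: 4 branches. From Sinapis up to the same node: 3 branches. Total: 4 + 3 = 7.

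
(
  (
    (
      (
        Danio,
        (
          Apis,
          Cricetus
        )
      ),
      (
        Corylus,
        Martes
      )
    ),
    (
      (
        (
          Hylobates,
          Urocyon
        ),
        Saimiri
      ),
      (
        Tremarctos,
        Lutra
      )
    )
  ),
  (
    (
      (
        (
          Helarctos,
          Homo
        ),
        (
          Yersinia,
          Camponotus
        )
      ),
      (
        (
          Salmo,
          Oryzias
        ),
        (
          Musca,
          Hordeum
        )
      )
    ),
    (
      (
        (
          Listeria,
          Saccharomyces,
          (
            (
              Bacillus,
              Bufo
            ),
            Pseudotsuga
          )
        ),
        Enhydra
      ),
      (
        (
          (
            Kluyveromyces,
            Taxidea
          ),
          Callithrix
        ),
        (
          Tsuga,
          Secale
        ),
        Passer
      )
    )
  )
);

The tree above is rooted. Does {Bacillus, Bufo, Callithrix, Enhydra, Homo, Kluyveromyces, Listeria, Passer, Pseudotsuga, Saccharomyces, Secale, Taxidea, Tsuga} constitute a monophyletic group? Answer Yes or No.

The MRCA of the listed taxa subtends ((((Helarctos,Homo),(Yersinia,Camponotus)),((Salmo,Oryzias),(Musca,Hordeum))),(((Listeria,Saccharomyces,((Bacillus,Bufo),Pseudotsuga)),Enhydra),(((Kluyveromyces,Taxidea),Callithrix),(Tsuga,Secale),Passer))).
That clade also contains Camponotus, Helarctos, Hordeum, Musca, Oryzias, Salmo, Yersinia, which are not in the proposed group, so the group is not monophyletic.

No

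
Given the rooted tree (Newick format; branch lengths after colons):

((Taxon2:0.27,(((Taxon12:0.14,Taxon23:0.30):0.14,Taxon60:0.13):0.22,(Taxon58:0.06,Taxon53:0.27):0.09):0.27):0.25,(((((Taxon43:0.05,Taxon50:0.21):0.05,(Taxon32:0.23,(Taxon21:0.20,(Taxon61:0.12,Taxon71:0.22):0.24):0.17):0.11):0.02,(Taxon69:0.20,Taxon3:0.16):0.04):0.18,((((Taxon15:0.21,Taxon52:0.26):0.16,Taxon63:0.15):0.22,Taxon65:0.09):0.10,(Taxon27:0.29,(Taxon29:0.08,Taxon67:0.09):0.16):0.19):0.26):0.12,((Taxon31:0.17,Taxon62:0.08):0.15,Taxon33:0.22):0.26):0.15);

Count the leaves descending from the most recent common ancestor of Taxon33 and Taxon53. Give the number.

The MRCA of Taxon33 and Taxon53 is the root, so the clade is the entire tree.
That clade contains 24 terminal taxa: Taxon12, Taxon15, Taxon2, Taxon21, Taxon23, Taxon27, Taxon29, Taxon3, Taxon31, Taxon32, Taxon33, Taxon43, Taxon50, Taxon52, Taxon53, Taxon58, Taxon60, Taxon61, Taxon62, Taxon63, Taxon65, Taxon67, Taxon69, Taxon71.

24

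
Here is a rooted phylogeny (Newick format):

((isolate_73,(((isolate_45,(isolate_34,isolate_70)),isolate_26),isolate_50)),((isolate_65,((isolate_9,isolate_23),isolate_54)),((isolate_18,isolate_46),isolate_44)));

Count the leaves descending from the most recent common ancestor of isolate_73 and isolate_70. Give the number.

The MRCA of isolate_73 and isolate_70 is the node subtending (isolate_73,(((isolate_45,(isolate_34,isolate_70)),isolate_26),isolate_50)).
That clade contains 6 terminal taxa: isolate_26, isolate_34, isolate_45, isolate_50, isolate_70, isolate_73.

6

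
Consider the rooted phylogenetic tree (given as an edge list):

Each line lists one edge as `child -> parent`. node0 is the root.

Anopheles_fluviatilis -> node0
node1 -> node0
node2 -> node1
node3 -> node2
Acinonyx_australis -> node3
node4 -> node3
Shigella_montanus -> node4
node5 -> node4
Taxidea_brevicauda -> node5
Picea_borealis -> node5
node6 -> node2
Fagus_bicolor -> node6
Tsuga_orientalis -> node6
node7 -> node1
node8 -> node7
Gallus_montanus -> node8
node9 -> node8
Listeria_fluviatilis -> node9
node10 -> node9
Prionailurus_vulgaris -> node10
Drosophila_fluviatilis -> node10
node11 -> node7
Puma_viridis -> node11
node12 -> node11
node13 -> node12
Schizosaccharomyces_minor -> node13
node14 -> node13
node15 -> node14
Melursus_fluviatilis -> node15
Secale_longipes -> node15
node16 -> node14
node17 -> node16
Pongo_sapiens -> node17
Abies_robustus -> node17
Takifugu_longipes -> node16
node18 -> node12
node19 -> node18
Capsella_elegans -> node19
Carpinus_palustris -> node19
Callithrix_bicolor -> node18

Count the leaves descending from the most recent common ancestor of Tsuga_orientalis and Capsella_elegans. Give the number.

The MRCA of Tsuga_orientalis and Capsella_elegans is the node subtending (((Acinonyx_australis,(Shigella_montanus,(Taxidea_brevicauda,Picea_borealis))),(Fagus_bicolor,Tsuga_orientalis)),((Gallus_montanus,(Listeria_fluviatilis,(Prionailurus_vulgaris,Drosophila_fluviatilis))),(Puma_viridis,((Schizosaccharomyces_minor,((Melursus_fluviatilis,Secale_longipes),((Pongo_sapiens,Abies_robustus),Takifugu_longipes))),((Capsella_elegans,Carpinus_palustris),Callithrix_bicolor))))).
That clade contains 20 terminal taxa: Abies_robustus, Acinonyx_australis, Callithrix_bicolor, Capsella_elegans, Carpinus_palustris, Drosophila_fluviatilis, Fagus_bicolor, Gallus_montanus, Listeria_fluviatilis, Melursus_fluviatilis, Picea_borealis, Pongo_sapiens, Prionailurus_vulgaris, Puma_viridis, Schizosaccharomyces_minor, Secale_longipes, Shigella_montanus, Takifugu_longipes, Taxidea_brevicauda, Tsuga_orientalis.

20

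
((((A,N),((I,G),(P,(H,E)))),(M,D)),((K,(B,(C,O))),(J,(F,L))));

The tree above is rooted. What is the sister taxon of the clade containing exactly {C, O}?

The clade containing exactly {C, O} attaches to the tree at the node subtending (B,(C,O)).
The other lineage descending from that same node — the sister group — is the single tip B.

B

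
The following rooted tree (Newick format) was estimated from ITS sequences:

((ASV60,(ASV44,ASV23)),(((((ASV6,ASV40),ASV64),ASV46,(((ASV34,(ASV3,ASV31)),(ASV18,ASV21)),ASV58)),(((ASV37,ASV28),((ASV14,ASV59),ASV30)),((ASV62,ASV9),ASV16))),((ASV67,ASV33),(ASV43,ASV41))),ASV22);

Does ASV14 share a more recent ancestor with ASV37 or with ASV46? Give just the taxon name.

The MRCA of ASV14 and ASV37 subtends ((ASV37,ASV28),((ASV14,ASV59),ASV30)) (5 taxa).
The MRCA of ASV14 and ASV46 subtends ((((ASV6,ASV40),ASV64),ASV46,(((ASV34,(ASV3,ASV31)),(ASV18,ASV21)),ASV58)),(((ASV37,ASV28),((ASV14,ASV59),ASV30)),((ASV62,ASV9),ASV16))) (18 taxa).
The first is nested inside the second, so ASV14 shares a more recent common ancestor with ASV37.

ASV37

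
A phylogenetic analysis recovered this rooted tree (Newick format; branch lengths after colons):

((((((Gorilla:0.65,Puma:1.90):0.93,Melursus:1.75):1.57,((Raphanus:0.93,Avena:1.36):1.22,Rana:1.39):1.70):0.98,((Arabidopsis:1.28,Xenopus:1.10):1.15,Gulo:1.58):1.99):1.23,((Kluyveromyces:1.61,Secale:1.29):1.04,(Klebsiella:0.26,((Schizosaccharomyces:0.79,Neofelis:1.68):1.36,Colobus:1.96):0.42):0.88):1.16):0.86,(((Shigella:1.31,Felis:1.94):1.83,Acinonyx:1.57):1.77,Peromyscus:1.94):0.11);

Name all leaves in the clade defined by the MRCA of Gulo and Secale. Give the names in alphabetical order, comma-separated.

Arabidopsis, Avena, Colobus, Gorilla, Gulo, Klebsiella, Kluyveromyces, Melursus, Neofelis, Puma, Rana, Raphanus, Schizosaccharomyces, Secale, Xenopus

Tracing Gulo: it sits inside ((Arabidopsis,Xenopus),Gulo).
Tracing Secale: it sits inside (Kluyveromyces,Secale).
The smallest clade enclosing both is (((((Gorilla,Puma),Melursus),((Raphanus,Avena),Rana)),((Arabidopsis,Xenopus),Gulo)),((Kluyveromyces,Secale),(Klebsiella,((Schizosaccharomyces,Neofelis),Colobus)))); the answer is its 15 terminal taxa in alphabetical order.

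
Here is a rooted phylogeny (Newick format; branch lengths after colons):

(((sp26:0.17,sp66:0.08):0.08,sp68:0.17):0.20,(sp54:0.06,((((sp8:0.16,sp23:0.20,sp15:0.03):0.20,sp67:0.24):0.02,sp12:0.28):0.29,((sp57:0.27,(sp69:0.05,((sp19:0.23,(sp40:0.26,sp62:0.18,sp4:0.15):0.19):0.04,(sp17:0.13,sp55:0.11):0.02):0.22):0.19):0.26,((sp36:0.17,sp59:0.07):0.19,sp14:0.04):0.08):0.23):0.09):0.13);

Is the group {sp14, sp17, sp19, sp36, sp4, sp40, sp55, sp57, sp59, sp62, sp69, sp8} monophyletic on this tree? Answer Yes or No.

No

The MRCA of the listed taxa subtends ((((sp8,sp23,sp15),sp67),sp12),((sp57,(sp69,((sp19,(sp40,sp62,sp4)),(sp17,sp55)))),((sp36,sp59),sp14))).
That clade also contains sp12, sp15, sp23, sp67, which are not in the proposed group, so the group is not monophyletic.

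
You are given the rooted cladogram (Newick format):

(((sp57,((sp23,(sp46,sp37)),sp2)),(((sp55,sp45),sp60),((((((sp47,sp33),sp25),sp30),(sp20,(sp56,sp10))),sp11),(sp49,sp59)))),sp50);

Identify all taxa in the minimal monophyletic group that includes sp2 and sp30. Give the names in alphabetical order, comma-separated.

Tracing sp2: it sits inside ((sp23,(sp46,sp37)),sp2).
Tracing sp30: it sits inside (((sp47,sp33),sp25),sp30).
The smallest clade enclosing both is ((sp57,((sp23,(sp46,sp37)),sp2)),(((sp55,sp45),sp60),((((((sp47,sp33),sp25),sp30),(sp20,(sp56,sp10))),sp11),(sp49,sp59)))); the answer is its 18 terminal taxa in alphabetical order.

sp10, sp11, sp2, sp20, sp23, sp25, sp30, sp33, sp37, sp45, sp46, sp47, sp49, sp55, sp56, sp57, sp59, sp60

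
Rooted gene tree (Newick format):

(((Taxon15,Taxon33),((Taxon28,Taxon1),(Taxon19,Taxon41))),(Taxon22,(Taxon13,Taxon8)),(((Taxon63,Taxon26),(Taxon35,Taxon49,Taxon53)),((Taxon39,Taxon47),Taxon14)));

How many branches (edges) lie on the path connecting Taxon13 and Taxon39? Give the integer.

The MRCA of Taxon13 and Taxon39 is the root of the tree.
From Taxon13 up to that node: 3 branches. From Taxon39 up to the same node: 4 branches. Total: 3 + 4 = 7.

7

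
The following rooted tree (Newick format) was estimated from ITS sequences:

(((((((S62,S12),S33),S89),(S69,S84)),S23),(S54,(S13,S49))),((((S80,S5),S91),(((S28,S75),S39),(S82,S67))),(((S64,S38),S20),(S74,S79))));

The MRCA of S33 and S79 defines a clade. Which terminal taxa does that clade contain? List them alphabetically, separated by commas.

Tracing S33: it sits inside ((S62,S12),S33).
Tracing S79: it sits inside (S74,S79).
The smallest clade enclosing both is the whole tree (their MRCA is the root), so the answer is all 23 tips in alphabetical order.

S12, S13, S20, S23, S28, S33, S38, S39, S49, S5, S54, S62, S64, S67, S69, S74, S75, S79, S80, S82, S84, S89, S91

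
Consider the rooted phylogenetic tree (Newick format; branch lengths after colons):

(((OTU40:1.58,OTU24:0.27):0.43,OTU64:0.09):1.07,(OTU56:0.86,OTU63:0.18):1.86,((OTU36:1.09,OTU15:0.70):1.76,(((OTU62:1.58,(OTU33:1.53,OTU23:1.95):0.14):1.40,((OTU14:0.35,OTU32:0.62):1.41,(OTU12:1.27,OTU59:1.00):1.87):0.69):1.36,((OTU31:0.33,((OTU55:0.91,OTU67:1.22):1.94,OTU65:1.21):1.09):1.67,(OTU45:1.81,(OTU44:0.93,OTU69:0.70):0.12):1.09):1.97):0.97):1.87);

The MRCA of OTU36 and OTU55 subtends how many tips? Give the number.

The MRCA of OTU36 and OTU55 is the node subtending ((OTU36,OTU15),(((OTU62,(OTU33,OTU23)),((OTU14,OTU32),(OTU12,OTU59))),((OTU31,((OTU55,OTU67),OTU65)),(OTU45,(OTU44,OTU69))))).
That clade contains 16 terminal taxa: OTU12, OTU14, OTU15, OTU23, OTU31, OTU32, OTU33, OTU36, OTU44, OTU45, OTU55, OTU59, OTU62, OTU65, OTU67, OTU69.

16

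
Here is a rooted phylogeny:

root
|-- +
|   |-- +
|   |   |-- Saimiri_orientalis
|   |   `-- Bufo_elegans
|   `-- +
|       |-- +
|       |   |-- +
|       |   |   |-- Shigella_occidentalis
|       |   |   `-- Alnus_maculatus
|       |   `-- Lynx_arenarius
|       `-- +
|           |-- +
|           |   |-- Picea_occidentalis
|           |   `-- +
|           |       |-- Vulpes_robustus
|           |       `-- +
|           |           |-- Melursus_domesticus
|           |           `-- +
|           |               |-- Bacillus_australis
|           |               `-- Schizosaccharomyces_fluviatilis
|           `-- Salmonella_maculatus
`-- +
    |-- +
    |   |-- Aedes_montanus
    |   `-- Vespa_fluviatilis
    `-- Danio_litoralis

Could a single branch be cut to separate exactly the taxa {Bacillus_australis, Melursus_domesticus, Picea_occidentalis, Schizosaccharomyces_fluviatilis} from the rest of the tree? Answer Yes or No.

No

The MRCA of the listed taxa subtends (Picea_occidentalis,(Vulpes_robustus,(Melursus_domesticus,(Bacillus_australis,Schizosaccharomyces_fluviatilis)))).
That clade also contains Vulpes_robustus, which is not in the proposed group, so the group is not monophyletic.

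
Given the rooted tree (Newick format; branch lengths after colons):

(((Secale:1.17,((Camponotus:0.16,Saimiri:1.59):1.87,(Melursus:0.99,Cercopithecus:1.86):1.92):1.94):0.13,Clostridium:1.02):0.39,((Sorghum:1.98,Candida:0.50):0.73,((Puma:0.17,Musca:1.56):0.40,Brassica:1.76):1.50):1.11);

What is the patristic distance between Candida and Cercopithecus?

8.58

The path runs Candida → … → MRCA → … → Cercopithecus; the MRCA is the root of the tree.
Branch lengths along that path: 0.50 + 0.73 + 1.11 + 0.39 + 0.13 + 1.94 + 1.92 + 1.86 = 8.58.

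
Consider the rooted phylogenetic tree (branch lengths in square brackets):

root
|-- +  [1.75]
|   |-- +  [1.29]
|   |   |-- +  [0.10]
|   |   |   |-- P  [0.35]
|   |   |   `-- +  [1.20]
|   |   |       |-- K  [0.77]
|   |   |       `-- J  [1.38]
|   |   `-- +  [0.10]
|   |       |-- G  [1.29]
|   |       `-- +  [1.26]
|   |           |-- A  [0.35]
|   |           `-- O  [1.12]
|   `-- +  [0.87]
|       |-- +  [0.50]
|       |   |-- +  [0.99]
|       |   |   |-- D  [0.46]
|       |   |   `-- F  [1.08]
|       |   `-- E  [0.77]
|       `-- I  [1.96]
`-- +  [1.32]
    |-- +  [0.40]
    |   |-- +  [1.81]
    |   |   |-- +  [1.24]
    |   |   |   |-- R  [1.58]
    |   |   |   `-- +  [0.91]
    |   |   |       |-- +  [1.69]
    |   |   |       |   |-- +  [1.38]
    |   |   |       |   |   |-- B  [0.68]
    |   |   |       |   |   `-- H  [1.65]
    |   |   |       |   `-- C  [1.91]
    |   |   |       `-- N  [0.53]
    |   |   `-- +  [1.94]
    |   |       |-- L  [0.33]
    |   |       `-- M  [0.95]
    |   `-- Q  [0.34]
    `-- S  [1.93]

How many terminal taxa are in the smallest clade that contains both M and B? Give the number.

The MRCA of M and B is the node subtending ((R,(((B,H),C),N)),(L,M)).
That clade contains 7 terminal taxa: B, C, H, L, M, N, R.

7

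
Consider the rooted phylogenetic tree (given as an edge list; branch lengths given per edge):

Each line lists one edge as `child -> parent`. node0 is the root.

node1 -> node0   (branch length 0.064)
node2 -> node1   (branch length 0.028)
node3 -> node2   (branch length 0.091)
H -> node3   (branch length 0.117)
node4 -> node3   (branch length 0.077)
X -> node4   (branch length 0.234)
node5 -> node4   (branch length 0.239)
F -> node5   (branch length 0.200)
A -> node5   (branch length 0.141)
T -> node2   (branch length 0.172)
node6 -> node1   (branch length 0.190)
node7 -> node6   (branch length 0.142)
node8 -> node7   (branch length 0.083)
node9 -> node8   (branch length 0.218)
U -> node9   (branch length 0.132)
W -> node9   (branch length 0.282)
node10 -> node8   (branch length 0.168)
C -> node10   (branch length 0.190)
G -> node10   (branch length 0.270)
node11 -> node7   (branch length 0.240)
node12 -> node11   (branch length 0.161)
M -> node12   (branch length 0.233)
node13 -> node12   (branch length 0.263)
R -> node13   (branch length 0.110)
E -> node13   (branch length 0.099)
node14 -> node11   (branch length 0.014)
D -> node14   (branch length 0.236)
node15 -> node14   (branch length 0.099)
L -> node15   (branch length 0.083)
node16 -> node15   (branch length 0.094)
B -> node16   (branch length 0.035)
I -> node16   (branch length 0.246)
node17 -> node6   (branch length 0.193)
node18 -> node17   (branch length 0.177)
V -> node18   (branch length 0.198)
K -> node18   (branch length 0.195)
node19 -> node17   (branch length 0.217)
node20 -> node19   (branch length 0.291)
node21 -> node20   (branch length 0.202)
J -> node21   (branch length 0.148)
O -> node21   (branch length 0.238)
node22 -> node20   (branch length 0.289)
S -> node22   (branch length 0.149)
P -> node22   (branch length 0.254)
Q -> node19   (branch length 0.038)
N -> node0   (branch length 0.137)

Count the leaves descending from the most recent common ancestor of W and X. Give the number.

The MRCA of W and X is the node subtending (((H,(X,(F,A))),T),((((U,W),(C,G)),((M,(R,E)),(D,(L,(B,I))))),((V,K),(((J,O),(S,P)),Q)))).
That clade contains 23 terminal taxa: A, B, C, D, E, F, G, H, I, J, K, L, M, O, P, Q, R, S, T, U, V, W, X.

23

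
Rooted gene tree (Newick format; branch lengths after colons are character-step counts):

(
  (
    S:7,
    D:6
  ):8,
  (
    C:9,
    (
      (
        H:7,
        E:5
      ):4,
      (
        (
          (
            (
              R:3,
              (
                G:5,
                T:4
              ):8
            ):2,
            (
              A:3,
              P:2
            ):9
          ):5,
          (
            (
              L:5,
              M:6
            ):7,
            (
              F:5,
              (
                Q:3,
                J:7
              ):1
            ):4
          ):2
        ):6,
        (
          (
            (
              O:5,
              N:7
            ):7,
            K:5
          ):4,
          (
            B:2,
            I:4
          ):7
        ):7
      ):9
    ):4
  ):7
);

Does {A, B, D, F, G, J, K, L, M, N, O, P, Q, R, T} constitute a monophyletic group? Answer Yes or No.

No

The MRCA of the listed taxa is the root, so the smallest clade containing them is the whole tree.
That clade also contains C, E, H, I, S, which are not in the proposed group, so the group is not monophyletic.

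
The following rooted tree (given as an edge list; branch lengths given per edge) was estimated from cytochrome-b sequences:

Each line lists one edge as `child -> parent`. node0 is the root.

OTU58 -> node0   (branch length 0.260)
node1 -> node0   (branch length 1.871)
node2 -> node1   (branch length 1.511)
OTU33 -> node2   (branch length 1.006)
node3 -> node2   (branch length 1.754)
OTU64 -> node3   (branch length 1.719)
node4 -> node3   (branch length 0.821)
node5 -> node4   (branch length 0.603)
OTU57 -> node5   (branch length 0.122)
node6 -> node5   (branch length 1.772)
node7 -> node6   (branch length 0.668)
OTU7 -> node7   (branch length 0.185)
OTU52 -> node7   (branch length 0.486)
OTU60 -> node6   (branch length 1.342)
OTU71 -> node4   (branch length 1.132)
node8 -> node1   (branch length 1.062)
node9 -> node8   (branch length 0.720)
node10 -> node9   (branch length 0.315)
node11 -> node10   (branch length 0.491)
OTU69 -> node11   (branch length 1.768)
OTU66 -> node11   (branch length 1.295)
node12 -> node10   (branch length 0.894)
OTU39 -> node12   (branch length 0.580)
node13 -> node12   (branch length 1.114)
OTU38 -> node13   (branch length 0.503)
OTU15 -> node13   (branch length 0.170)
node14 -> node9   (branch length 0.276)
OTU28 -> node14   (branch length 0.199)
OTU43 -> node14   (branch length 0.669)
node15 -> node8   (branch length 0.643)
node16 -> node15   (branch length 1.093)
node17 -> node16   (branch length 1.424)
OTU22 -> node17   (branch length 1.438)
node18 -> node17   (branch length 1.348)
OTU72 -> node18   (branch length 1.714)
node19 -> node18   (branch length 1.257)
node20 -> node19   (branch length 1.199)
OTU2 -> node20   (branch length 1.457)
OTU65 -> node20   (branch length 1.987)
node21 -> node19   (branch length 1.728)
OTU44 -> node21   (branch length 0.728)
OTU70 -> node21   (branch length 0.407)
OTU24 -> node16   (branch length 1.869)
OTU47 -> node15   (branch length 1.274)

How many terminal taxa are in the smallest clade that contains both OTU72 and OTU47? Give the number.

8

The MRCA of OTU72 and OTU47 is the node subtending (((OTU22,(OTU72,((OTU2,OTU65),(OTU44,OTU70)))),OTU24),OTU47).
That clade contains 8 terminal taxa: OTU2, OTU22, OTU24, OTU44, OTU47, OTU65, OTU70, OTU72.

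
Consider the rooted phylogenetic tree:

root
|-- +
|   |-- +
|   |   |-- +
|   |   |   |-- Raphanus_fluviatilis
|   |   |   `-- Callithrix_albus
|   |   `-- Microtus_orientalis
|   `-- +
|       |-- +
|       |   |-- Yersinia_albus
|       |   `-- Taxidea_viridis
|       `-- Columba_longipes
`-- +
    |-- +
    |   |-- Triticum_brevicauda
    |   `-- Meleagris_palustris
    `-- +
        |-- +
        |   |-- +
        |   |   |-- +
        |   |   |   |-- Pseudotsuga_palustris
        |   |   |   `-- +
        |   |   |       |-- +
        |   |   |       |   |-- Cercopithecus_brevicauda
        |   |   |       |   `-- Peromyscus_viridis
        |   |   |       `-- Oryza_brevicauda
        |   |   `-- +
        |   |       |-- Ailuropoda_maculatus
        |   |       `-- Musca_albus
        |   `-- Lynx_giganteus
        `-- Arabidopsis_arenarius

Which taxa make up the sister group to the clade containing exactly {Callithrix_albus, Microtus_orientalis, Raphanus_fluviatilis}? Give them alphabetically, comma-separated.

The clade containing exactly {Callithrix_albus, Microtus_orientalis, Raphanus_fluviatilis} attaches to the tree at the node subtending (((Raphanus_fluviatilis,Callithrix_albus),Microtus_orientalis),((Yersinia_albus,Taxidea_viridis),Columba_longipes)).
The other lineage descending from that same node — the sister group — is ((Yersinia_albus,Taxidea_viridis),Columba_longipes); its 3 tips in alphabetical order are the answer.

Columba_longipes, Taxidea_viridis, Yersinia_albus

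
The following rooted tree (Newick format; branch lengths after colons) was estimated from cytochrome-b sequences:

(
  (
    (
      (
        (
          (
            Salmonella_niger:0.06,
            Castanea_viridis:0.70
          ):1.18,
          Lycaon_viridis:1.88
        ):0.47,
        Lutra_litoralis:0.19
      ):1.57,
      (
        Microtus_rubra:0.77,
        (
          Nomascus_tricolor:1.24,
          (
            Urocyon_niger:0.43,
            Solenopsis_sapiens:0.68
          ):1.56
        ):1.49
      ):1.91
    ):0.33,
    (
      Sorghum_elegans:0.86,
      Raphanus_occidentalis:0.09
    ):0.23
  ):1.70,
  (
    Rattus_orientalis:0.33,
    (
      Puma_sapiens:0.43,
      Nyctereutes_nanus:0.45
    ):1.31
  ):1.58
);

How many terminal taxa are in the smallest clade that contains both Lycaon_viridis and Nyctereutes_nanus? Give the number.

The MRCA of Lycaon_viridis and Nyctereutes_nanus is the root, so the clade is the entire tree.
That clade contains 13 terminal taxa: Castanea_viridis, Lutra_litoralis, Lycaon_viridis, Microtus_rubra, Nomascus_tricolor, Nyctereutes_nanus, Puma_sapiens, Raphanus_occidentalis, Rattus_orientalis, Salmonella_niger, Solenopsis_sapiens, Sorghum_elegans, Urocyon_niger.

13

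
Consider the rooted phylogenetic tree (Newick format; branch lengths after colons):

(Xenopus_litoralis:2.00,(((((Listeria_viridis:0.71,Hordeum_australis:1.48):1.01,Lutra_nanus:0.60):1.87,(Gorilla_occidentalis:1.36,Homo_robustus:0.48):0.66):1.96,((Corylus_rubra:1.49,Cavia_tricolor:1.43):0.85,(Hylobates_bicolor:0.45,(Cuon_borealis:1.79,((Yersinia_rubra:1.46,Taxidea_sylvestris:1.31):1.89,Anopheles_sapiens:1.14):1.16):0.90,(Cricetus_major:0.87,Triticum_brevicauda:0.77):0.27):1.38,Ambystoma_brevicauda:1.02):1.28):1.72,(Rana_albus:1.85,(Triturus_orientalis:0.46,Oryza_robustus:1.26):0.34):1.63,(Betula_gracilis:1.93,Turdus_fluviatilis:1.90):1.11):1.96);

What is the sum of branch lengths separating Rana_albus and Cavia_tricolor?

The path runs Rana_albus → … → MRCA → … → Cavia_tricolor; the MRCA is the node subtending (((((Listeria_viridis,Hordeum_australis),Lutra_nanus),(Gorilla_occidentalis,Homo_robustus)),((Corylus_rubra,Cavia_tricolor),(Hylobates_bicolor,(Cuon_borealis,((Yersinia_rubra,Taxidea_sylvestris),Anopheles_sapiens)),(Cricetus_major,Triticum_brevicauda)),Ambystoma_brevicauda)),(Rana_albus,(Triturus_orientalis,Oryza_robustus)),(Betula_gracilis,Turdus_fluviatilis)).
Branch lengths along that path: 1.85 + 1.63 + 1.72 + 1.28 + 0.85 + 1.43 = 8.76.

8.76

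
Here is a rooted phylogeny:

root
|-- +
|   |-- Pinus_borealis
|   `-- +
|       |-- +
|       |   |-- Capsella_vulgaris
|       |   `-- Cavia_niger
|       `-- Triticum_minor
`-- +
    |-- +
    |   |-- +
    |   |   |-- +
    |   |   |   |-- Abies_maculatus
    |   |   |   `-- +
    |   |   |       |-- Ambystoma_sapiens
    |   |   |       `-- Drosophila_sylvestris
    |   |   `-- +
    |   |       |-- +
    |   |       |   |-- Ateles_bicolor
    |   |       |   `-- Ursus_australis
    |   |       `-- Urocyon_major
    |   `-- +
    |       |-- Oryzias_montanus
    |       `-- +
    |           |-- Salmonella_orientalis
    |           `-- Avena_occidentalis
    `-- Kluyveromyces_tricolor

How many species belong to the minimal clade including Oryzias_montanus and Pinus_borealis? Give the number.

14

The MRCA of Oryzias_montanus and Pinus_borealis is the root, so the clade is the entire tree.
That clade contains 14 terminal taxa: Abies_maculatus, Ambystoma_sapiens, Ateles_bicolor, Avena_occidentalis, Capsella_vulgaris, Cavia_niger, Drosophila_sylvestris, Kluyveromyces_tricolor, Oryzias_montanus, Pinus_borealis, Salmonella_orientalis, Triticum_minor, Urocyon_major, Ursus_australis.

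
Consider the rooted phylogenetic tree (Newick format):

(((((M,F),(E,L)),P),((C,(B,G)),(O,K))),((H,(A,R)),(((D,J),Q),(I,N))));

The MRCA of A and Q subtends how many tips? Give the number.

8

The MRCA of A and Q is the node subtending ((H,(A,R)),(((D,J),Q),(I,N))).
That clade contains 8 terminal taxa: A, D, H, I, J, N, Q, R.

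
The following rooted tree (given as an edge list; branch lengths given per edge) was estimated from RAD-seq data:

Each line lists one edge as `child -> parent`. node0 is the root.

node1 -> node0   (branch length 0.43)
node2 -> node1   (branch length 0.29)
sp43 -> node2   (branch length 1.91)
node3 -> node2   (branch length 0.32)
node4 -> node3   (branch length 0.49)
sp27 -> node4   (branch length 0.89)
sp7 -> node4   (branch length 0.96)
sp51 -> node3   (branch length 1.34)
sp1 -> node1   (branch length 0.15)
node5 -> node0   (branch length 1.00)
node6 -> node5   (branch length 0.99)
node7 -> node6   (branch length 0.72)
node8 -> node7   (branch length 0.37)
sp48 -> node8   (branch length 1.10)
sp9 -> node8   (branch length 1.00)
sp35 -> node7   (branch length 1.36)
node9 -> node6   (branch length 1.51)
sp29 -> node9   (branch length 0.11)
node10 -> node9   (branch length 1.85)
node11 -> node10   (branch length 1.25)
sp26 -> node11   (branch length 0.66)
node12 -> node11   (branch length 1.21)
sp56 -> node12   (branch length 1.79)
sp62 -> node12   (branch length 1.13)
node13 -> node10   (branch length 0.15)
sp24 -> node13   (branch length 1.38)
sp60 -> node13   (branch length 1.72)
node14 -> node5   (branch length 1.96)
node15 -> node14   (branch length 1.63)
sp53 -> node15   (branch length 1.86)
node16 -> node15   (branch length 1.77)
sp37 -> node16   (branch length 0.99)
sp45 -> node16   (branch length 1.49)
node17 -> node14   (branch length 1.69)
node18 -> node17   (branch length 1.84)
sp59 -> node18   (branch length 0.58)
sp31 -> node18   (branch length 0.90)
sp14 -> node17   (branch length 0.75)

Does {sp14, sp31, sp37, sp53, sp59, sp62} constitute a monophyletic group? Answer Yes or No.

No

The MRCA of the listed taxa subtends ((((sp48,sp9),sp35),(sp29,((sp26,(sp56,sp62)),(sp24,sp60)))),((sp53,(sp37,sp45)),((sp59,sp31),sp14))).
That clade also contains sp24, sp26, sp29, sp35, sp45, sp48, sp56, sp60, sp9, which are not in the proposed group, so the group is not monophyletic.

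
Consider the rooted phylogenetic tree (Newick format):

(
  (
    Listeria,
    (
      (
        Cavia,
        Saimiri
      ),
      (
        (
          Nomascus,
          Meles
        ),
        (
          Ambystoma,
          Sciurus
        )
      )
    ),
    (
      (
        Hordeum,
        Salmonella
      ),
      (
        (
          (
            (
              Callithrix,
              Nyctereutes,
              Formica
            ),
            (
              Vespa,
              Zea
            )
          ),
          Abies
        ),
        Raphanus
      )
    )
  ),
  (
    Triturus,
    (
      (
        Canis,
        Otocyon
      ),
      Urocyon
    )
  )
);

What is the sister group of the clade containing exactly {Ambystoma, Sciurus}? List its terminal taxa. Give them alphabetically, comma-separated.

Meles, Nomascus

The clade containing exactly {Ambystoma, Sciurus} attaches to the tree at the node subtending ((Nomascus,Meles),(Ambystoma,Sciurus)).
The other lineage descending from that same node — the sister group — is (Nomascus,Meles); its 2 tips in alphabetical order are the answer.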